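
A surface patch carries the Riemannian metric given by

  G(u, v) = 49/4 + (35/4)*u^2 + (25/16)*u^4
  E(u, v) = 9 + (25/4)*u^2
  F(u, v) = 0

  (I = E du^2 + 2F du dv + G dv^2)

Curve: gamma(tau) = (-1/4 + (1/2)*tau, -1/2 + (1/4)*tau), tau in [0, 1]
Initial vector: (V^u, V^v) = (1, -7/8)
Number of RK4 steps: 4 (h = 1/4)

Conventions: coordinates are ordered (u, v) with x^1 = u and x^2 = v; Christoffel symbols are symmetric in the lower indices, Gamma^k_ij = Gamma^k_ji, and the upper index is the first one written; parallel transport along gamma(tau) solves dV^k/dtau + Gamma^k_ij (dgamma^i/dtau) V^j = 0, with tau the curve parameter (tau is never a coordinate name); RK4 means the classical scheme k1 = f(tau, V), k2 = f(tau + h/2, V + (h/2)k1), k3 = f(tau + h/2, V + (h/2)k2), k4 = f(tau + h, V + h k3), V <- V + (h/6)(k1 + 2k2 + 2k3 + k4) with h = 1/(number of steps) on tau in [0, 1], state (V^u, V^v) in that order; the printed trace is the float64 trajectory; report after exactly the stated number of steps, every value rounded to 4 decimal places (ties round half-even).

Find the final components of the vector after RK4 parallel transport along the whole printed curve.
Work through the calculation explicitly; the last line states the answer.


gamma'(tau) = (1/2, 1/4); f(tau, V)^k = -Gamma^k_ij(gamma(tau)) gamma'^i(tau) V^j; h = 1/4; intermediate values shown to 6 dp
curve data and Christoffel symbols at the stage parameters:
  tau = 0.000000: gamma = (-0.250000, -0.500000), gamma' = (0.500000, 0.250000); Gamma_uuu = -0.166389, Gamma_uuv = 0.000000, Gamma_uvv = 0.238145, Gamma_vuu = 0.000000, Gamma_vuv = -0.174672, Gamma_vvv = 0.000000
  tau = 0.125000: gamma = (-0.187500, -0.468750), gamma' = (0.500000, 0.250000); Gamma_uuu = -0.127105, Gamma_uuv = 0.000000, Gamma_uvv = 0.180182, Gamma_vuu = 0.000000, Gamma_vuv = -0.132268, Gamma_vvv = 0.000000
  tau = 0.250000: gamma = (-0.125000, -0.437500), gamma' = (0.500000, 0.250000); Gamma_uuu = -0.085874, Gamma_uuv = 0.000000, Gamma_uvv = 0.120894, Gamma_vuu = 0.000000, Gamma_vuv = -0.088790, Gamma_vvv = 0.000000
  tau = 0.375000: gamma = (-0.062500, -0.406250), gamma' = (0.500000, 0.250000); Gamma_uuu = -0.043285, Gamma_uuv = 0.000000, Gamma_uvv = 0.060684, Gamma_vuu = 0.000000, Gamma_vuv = -0.044581, Gamma_vvv = 0.000000
  tau = 0.500000: gamma = (0.000000, -0.375000), gamma' = (0.500000, 0.250000); Gamma_uuu = 0.000000, Gamma_uuv = 0.000000, Gamma_uvv = 0.000000, Gamma_vuu = 0.000000, Gamma_vuv = 0.000000, Gamma_vvv = 0.000000
  tau = 0.625000: gamma = (0.062500, -0.343750), gamma' = (0.500000, 0.250000); Gamma_uuu = 0.043285, Gamma_uuv = 0.000000, Gamma_uvv = -0.060684, Gamma_vuu = 0.000000, Gamma_vuv = 0.044581, Gamma_vvv = 0.000000
  tau = 0.750000: gamma = (0.125000, -0.312500), gamma' = (0.500000, 0.250000); Gamma_uuu = 0.085874, Gamma_uuv = 0.000000, Gamma_uvv = -0.120894, Gamma_vuu = 0.000000, Gamma_vuv = 0.088790, Gamma_vvv = 0.000000
  tau = 0.875000: gamma = (0.187500, -0.281250), gamma' = (0.500000, 0.250000); Gamma_uuu = 0.127105, Gamma_uuv = 0.000000, Gamma_uvv = -0.180182, Gamma_vuu = 0.000000, Gamma_vuv = 0.132268, Gamma_vvv = 0.000000
  tau = 1.000000: gamma = (0.250000, -0.250000), gamma' = (0.500000, 0.250000); Gamma_uuu = 0.166389, Gamma_uuv = 0.000000, Gamma_uvv = -0.238145, Gamma_vuu = 0.000000, Gamma_vuv = 0.174672, Gamma_vvv = 0.000000
step 0: V^u = 1.0000, V^v = -0.8750
step 1: k1 = (0.135289, -0.032751), k2 = (0.104226, -0.024512), k3 = (0.103933, -0.024572), k4 = (0.070684, -0.016344); V <- V + (h/6)(k1 + 2k2 + 2k3 + k4): V^u = 1.0259, V^v = -0.8811
step 2: k1 = (0.070681, -0.016345), k2 = (0.035794, -0.008154), k3 = (0.035684, -0.008180), k4 = (0.000000, 0.000000); V <- V + (h/6)(k1 + 2k2 + 2k3 + k4): V^u = 1.0348, V^v = -0.8832
step 3: k1 = (0.000000, 0.000000), k2 = (-0.035795, 0.008153), k3 = (-0.035683, 0.008180), k4 = (-0.070680, 0.016345); V <- V + (h/6)(k1 + 2k2 + 2k3 + k4): V^u = 1.0259, V^v = -0.8811
step 4: k1 = (-0.070681, 0.016345), k2 = (-0.104238, 0.024506), k3 = (-0.103925, 0.024577), k4 = (-0.135284, 0.032753); V <- V + (h/6)(k1 + 2k2 + 2k3 + k4): V^u = 1.0000, V^v = -0.8750

Answer: V^u = 1.0000, V^v = -0.8750


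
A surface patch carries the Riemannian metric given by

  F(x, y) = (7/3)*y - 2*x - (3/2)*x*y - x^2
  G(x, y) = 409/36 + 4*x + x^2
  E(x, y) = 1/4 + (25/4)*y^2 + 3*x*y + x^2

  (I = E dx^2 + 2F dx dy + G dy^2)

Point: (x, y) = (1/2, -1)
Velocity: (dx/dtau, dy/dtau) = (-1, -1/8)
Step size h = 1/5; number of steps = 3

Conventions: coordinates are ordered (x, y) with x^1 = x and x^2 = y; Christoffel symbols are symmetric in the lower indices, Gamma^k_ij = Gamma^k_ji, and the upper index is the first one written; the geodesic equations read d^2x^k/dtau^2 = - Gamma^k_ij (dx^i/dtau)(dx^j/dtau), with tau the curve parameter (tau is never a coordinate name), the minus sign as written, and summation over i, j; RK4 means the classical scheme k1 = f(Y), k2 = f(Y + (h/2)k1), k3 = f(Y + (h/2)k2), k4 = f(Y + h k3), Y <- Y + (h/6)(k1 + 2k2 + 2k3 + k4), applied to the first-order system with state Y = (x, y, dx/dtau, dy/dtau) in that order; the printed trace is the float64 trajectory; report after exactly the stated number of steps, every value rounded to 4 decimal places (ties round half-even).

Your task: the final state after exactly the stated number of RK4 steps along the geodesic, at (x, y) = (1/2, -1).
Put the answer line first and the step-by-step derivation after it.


Answer: x = -0.0329, y = -1.1315, dx/dtau = -0.7647, dy/dtau = -0.3203

f(Y) = (dx/dtau, dy/dtau, -Gamma^x_ij Y'^i Y'^j, -Gamma^y_ij Y'^i Y'^j) with the Gammas evaluated at the stage position; h = 0.200000; intermediate values shown to 6 dp
step 0: x = 0.5000, y = -1.0000, dx/dtau = -1.0000, dy/dtau = -0.1250
step 1:
  k1: at (x, y) = (0.500000, -1.000000), (dx/dtau, dy/dtau) = (-1.000000, -0.125000); Gamma_xxx = -0.035910, Gamma_xxy = -1.068535, Gamma_xyy = -0.196701, Gamma_yxx = 0.286402, Gamma_yxy = -0.038756, Gamma_yyy = -0.040946; k1 = (-1.000000, -0.125000, 0.306117, -0.276074)
  k2: at (x, y) = (0.400000, -1.012500), (dx/dtau, dy/dtau) = (-0.969388, -0.152607); Gamma_xxx = -0.039403, Gamma_xxy = -1.037909, Gamma_xyy = -0.132264, Gamma_yxx = 0.330757, Gamma_yxy = -0.031851, Gamma_yyy = -0.027368; k2 = (-0.969388, -0.152607, 0.347196, -0.300755)
  k3: at (x, y) = (0.403061, -1.015261), (dx/dtau, dy/dtau) = (-0.965280, -0.155076); Gamma_xxx = -0.038630, Gamma_xxy = -1.035604, Gamma_xyy = -0.133205, Gamma_yxx = 0.331334, Gamma_yxy = -0.031792, Gamma_yyy = -0.027620; k3 = (-0.965280, -0.155076, 0.349240, -0.298543)
  k4: at (x, y) = (0.306944, -1.031015), (dx/dtau, dy/dtau) = (-0.930152, -0.184709); Gamma_xxx = -0.039465, Gamma_xxy = -1.002554, Gamma_xyy = -0.079067, Gamma_yxx = 0.379395, Gamma_yxy = -0.026721, Gamma_yyy = -0.016452; k4 = (-0.930152, -0.184709, 0.381334, -0.318503)
  Y <- Y + (h/6)(k1 + 2k2 + 2k3 + k4): x = 0.3067, y = -1.0308, dx/dtau = -0.9307, dy/dtau = -0.1848
step 2:
  k1: at (x, y) = (0.306684, -1.030836), (dx/dtau, dy/dtau) = (-0.930656, -0.184772); Gamma_xxx = -0.039517, Gamma_xxy = -1.002680, Gamma_xyy = -0.078967, Gamma_yxx = 0.379385, Gamma_yxy = -0.026722, Gamma_yyy = -0.016429; k1 = (-0.930656, -0.184772, 0.381763, -0.318842)
  k2: at (x, y) = (0.213618, -1.049313), (dx/dtau, dy/dtau) = (-0.892480, -0.216657); Gamma_xxx = -0.037775, Gamma_xxy = -0.968337, Gamma_xyy = -0.033678, Gamma_yxx = 0.431186, Gamma_yxy = -0.023617, Gamma_yyy = -0.007100; k2 = (-0.892480, -0.216657, 0.406148, -0.333982)
  k3: at (x, y) = (0.217436, -1.052501), (dx/dtau, dy/dtau) = (-0.890041, -0.218171); Gamma_xxx = -0.036924, Gamma_xxy = -0.966169, Gamma_xyy = -0.035125, Gamma_yxx = 0.431666, Gamma_yxy = -0.023578, Gamma_yyy = -0.007423; k3 = (-0.890041, -0.218171, 0.406145, -0.332444)
  k4: at (x, y) = (0.128675, -1.074470), (dx/dtau, dy/dtau) = (-0.849427, -0.251261); Gamma_xxx = -0.032447, Gamma_xxy = -0.931094, Gamma_xyy = 0.001789, Gamma_yxx = 0.487142, Gamma_yxy = -0.022502, Gamma_yyy = 0.000387; k4 = (-0.849427, -0.251261, 0.420742, -0.341905)
  Y <- Y + (h/6)(k1 + 2k2 + 2k3 + k4): x = 0.1285, y = -1.0744, dx/dtau = -0.8498, dy/dtau = -0.2512
step 3:
  k1: at (x, y) = (0.128513, -1.074359), (dx/dtau, dy/dtau) = (-0.849753, -0.251226); Gamma_xxx = -0.032475, Gamma_xxy = -0.931157, Gamma_xyy = 0.001851, Gamma_yxx = 0.487141, Gamma_yxy = -0.022504, Gamma_yyy = 0.000401; k1 = (-0.849753, -0.251226, 0.420899, -0.342171)
  k2: at (x, y) = (0.043538, -1.099481), (dx/dtau, dy/dtau) = (-0.807663, -0.285443); Gamma_xxx = -0.025412, Gamma_xxy = -0.896051, Gamma_xyy = 0.031683, Gamma_yxx = 0.546319, Gamma_yxy = -0.023457, Gamma_yyy = 0.007092; k2 = (-0.807663, -0.285443, 0.427150, -0.346137)
  k3: at (x, y) = (0.047747, -1.102903), (dx/dtau, dy/dtau) = (-0.807038, -0.285839); Gamma_xxx = -0.024619, Gamma_xxy = -0.894157, Gamma_xyy = 0.030072, Gamma_yxx = 0.546682, Gamma_yxy = -0.023377, Gamma_yyy = 0.006747; k3 = (-0.807038, -0.285839, 0.426112, -0.345825)
  k4: at (x, y) = (-0.032895, -1.131527), (dx/dtau, dy/dtau) = (-0.764531, -0.320391); Gamma_xxx = -0.015118, Gamma_xxy = -0.859593, Gamma_xyy = 0.053633, Gamma_yxx = 0.609466, Gamma_yxy = -0.026249, Gamma_yyy = 0.012566; k4 = (-0.764531, -0.320391, 0.424443, -0.344668)
  Y <- Y + (h/6)(k1 + 2k2 + 2k3 + k4): x = -0.0329, y = -1.1315, dx/dtau = -0.7647, dy/dtau = -0.3203


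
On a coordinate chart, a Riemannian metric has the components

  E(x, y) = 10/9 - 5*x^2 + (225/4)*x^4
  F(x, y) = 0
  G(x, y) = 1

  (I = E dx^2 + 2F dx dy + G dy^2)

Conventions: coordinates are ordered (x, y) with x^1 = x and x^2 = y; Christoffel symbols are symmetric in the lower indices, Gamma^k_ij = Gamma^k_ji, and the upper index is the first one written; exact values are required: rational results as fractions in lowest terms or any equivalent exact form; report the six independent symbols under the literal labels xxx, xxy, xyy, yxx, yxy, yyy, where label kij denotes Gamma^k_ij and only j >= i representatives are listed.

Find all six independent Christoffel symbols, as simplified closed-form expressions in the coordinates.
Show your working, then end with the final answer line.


E = 10/9 - 5*x^2 + (225/4)*x^4; F = 0; G = 1
Gamma^k_ij = (1/2) g^{kl} (d_i g_jl + d_j g_il - d_l g_ij), with g^inv = (1/(EG-F^2)) [[G, -F], [-F, E]]
first partials: E_x = -10*x + 225*x^3, E_y = 0, F_x = 0, F_y = 0, G_x = 0, G_y = 0
D = EG - F^2 = 10/9 - 5*x^2 + (225/4)*x^4
expanded: Gamma^x_xx = (G E_x - 2F F_x + F E_y)/(2D), Gamma^x_xy = (G E_y - F G_x)/(2D), Gamma^x_yy = (2G F_y - G G_x - F G_y)/(2D), Gamma^y_xx = (2E F_x - E E_y - F E_x)/(2D), Gamma^y_xy = (E G_x - F E_y)/(2D), Gamma^y_yy = (E G_y - 2F F_y + F G_x)/(2D); substitute and cancel common factors

Answer: Gamma_xxx = (810*x^3 - 36*x)/(405*x^4 - 36*x^2 + 8), Gamma_xxy = 0, Gamma_xyy = 0, Gamma_yxx = 0, Gamma_yxy = 0, Gamma_yyy = 0


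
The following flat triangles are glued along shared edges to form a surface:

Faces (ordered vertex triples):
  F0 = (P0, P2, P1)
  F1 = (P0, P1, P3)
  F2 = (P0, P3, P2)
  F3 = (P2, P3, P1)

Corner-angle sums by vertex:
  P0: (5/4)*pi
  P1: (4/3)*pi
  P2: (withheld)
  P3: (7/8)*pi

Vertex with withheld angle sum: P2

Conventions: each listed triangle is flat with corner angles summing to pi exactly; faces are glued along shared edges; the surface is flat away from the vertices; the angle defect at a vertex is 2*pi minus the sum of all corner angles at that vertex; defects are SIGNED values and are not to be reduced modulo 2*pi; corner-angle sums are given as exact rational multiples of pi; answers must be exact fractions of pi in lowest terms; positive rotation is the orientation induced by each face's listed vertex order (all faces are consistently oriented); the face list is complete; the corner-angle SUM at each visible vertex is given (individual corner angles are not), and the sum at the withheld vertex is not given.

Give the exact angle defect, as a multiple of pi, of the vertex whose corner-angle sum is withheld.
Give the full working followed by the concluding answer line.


V = 4, E = 6, F = 4; chi = V - E + F = 2
Gauss-Bonnet: total defect = 2*pi*chi = 4*pi; visible defects sum to (61/24)*pi

Answer: defect(P2) = (35/24)*pi


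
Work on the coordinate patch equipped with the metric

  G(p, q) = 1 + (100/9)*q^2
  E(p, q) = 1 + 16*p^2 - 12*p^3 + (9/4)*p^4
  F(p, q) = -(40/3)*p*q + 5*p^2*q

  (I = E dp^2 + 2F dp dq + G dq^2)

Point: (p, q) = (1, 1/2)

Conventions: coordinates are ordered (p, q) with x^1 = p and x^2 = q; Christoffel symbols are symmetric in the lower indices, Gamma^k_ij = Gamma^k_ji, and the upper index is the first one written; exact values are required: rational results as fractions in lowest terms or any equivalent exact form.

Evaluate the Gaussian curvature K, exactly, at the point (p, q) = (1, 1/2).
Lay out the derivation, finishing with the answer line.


E = 29/4, F = -25/6, G = 34/9, EG - F^2 = 361/36 at the point
E_p = 5, E_q = 0, F_p = -5/3, F_q = -25/3, G_p = 0, G_q = 100/9
E_qq = 0, F_pq = -10/3, G_pp = 0
Brioschi: K = (det M1 - det M2) / (EG - F^2)^2 with the standard first/second-derivative matrices M1, M2.
M1 = [[-E_qq/2 + F_pq - G_pp/2, E_p/2, F_p - E_q/2], [F_q - G_p/2, E, F], [G_q/2, F, G]] = [[-10/3, 5/2, -5/3], [-25/3, 29/4, -25/6], [50/9, -25/6, 34/9]]; det M1 = -10/3
M2 = [[0, E_q/2, G_p/2], [E_q/2, E, F], [G_p/2, F, G]] = [[0, 0, 0], [0, 29/4, -25/6], [0, -25/6, 34/9]]; det M2 = 0
det M1 - det M2 = -10/3; K = -10/3 / (361/36)^2 = -4320/130321

Answer: K = -4320/130321


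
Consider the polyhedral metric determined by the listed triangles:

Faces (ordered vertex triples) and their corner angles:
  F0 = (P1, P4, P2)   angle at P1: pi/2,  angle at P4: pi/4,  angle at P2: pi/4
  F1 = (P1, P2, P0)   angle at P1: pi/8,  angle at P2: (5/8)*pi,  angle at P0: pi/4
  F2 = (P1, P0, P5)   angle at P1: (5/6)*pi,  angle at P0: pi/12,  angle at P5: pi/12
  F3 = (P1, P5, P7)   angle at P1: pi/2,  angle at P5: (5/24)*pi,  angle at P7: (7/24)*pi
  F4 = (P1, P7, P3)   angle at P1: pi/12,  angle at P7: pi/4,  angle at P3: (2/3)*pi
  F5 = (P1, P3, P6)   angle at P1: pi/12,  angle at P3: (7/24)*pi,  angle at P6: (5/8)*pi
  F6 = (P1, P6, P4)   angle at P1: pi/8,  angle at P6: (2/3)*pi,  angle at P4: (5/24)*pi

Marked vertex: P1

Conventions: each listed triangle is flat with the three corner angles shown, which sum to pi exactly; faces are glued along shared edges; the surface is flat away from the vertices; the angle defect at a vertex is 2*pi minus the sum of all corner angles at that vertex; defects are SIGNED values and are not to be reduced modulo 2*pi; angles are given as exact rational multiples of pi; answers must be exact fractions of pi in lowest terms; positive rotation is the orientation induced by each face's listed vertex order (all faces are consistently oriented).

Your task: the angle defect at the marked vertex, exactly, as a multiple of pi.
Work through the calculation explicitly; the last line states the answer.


Sum of corner angles at P1: (9/4)*pi
defect = 2*pi - (9/4)*pi

Answer: defect(P1) = -pi/4


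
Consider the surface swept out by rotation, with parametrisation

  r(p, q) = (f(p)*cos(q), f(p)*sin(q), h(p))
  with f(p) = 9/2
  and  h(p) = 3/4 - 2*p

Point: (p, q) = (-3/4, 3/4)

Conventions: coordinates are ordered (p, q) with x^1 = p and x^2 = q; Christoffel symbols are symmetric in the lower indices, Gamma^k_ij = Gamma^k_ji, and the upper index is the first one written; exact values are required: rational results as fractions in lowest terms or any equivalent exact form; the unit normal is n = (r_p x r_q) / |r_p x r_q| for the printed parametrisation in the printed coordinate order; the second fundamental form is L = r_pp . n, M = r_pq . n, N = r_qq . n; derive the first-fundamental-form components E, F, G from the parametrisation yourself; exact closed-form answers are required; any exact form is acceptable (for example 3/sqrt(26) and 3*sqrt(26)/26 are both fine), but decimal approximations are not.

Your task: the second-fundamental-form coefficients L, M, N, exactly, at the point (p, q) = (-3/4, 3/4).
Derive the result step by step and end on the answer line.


f = 9/2, f' = 0, f'' = 0, h' = -2, h'' = 0
E = 4, F = 0, G = 81/4; answer radicand W^2 = 4
unnormalised second-form numerators: l = 0, m = 0, n = -9; L = l/sqrt(4), and similarly M = m/sqrt(W^2), N = n/sqrt(W^2)

Answer: L = 0, M = 0, N = -9/2


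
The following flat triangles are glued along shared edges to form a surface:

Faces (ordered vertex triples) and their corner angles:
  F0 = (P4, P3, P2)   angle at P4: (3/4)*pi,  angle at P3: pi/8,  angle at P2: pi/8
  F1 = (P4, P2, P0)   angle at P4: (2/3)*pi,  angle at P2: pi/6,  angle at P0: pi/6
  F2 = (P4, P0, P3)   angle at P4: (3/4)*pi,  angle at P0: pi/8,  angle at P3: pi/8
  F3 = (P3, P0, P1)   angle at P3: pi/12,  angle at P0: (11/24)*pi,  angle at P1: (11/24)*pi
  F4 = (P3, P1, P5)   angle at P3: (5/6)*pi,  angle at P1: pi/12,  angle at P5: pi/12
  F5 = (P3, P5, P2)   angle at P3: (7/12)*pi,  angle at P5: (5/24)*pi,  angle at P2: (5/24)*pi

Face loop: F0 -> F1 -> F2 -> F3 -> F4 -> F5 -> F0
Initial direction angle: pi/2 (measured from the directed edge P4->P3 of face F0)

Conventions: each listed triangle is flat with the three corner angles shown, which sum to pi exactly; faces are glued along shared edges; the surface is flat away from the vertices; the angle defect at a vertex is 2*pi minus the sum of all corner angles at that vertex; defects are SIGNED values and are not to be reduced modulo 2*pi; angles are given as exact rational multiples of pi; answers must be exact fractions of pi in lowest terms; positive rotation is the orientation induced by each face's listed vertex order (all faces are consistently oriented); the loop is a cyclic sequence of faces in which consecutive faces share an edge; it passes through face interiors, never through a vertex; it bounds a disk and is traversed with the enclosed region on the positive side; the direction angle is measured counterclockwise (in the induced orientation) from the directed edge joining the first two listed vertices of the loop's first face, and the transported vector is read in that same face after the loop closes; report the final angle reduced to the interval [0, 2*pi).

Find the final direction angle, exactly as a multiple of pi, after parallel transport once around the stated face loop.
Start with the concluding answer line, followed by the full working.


Answer: final direction angle = (7/12)*pi

enclosed vertex P3: corner angles sum to (7/4)*pi, defect = 2*pi - (7/4)*pi = pi/4
enclosed vertex P4: corner angles sum to (13/6)*pi, defect = 2*pi - (13/6)*pi = -pi/6
transport around the loop rotates by the sum of enclosed defects; add to the initial angle mod 2*pi
final angle = pi/2 + pi/12 = (7/12)*pi (mod 2*pi)


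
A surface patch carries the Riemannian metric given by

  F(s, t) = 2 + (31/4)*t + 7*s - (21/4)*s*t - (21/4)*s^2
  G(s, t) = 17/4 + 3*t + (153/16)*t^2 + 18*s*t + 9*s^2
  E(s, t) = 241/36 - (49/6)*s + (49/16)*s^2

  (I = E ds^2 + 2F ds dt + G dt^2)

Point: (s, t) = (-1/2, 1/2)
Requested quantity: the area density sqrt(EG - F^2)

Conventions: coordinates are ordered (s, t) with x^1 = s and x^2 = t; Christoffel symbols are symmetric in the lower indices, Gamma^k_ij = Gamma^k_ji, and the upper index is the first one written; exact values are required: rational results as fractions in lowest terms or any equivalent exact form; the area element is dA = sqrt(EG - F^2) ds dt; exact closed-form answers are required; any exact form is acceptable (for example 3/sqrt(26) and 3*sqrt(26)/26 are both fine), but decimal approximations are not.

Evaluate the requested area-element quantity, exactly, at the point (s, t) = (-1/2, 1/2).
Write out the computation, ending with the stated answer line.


E = 6649/576, F = 19/8, G = 377/64; EG - F^2 = 2298737/36864

Answer: sqrt(EG - F^2) = 7*sqrt(46913)/192


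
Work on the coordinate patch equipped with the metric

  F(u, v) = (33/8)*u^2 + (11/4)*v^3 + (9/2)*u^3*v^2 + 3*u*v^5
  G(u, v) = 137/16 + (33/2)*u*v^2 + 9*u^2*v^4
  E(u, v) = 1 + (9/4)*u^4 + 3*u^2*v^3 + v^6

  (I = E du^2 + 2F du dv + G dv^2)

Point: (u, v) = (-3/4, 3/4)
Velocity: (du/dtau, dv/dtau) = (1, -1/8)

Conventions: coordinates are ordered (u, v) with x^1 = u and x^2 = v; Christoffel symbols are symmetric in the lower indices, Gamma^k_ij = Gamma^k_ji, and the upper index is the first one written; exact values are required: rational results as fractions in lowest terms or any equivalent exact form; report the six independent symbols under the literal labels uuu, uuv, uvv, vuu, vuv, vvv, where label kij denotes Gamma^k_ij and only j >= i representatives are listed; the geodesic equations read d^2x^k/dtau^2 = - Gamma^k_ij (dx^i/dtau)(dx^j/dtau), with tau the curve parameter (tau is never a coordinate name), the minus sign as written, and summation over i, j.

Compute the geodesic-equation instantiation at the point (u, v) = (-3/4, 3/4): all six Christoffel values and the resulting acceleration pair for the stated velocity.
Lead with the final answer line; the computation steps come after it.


Answer: Gamma_uuu = -5832/9841, Gamma_uuv = 4374/9841, Gamma_uvv = -8748/9841, Gamma_vuu = -6840/9841, Gamma_vuv = 5130/9841, Gamma_vvv = -10260/9841; accelerations (d^2u/dtau^2, d^2v/dtau^2) = (112995/157456, 132525/157456)

E = 10657/4096, F = 7695/4096, G = 13121/4096 at the point
E_u = -729/128, E_v = 2187/512, F_u = -1233/1024, F_v = -1809/1024, G_u = 2565/512, G_v = -2565/256
EG - F^2 = 9841/2048;  g^inv = (2048/9841) * [[13121/4096, -7695/4096], [-7695/4096, 10657/4096]]
first-kind symbols [ij,l] = (1/2)(d_i g_jl + d_j g_il - d_l g_ij): [uu,u] = E_u/2 = -729/256, [uu,v] = F_u - E_v/2 = -855/256, [uv,u] = E_v/2 = 2187/1024, [uv,v] = G_u/2 = 2565/1024, [vv,u] = F_v - G_u/2 = -2187/512, [vv,v] = G_v/2 = -2565/512
Gamma^u_ij = (G*[ij,u] - F*[ij,v])/(EG - F^2), Gamma^v_ij = (E*[ij,v] - F*[ij,u])/(EG - F^2)
Gamma_uuu = -5832/9841, Gamma_uuv = 4374/9841, Gamma_uvv = -8748/9841, Gamma_vuu = -6840/9841, Gamma_vuv = 5130/9841, Gamma_vvv = -10260/9841
d^2u/dtau^2 = -(Gamma_uuu*(1)^2 + 2*Gamma_uuv*(1)*(-1/8) + Gamma_uvv*(-1/8)^2) = 112995/157456
d^2v/dtau^2 = -(Gamma_vuu*(1)^2 + 2*Gamma_vuv*(1)*(-1/8) + Gamma_vvv*(-1/8)^2) = 132525/157456


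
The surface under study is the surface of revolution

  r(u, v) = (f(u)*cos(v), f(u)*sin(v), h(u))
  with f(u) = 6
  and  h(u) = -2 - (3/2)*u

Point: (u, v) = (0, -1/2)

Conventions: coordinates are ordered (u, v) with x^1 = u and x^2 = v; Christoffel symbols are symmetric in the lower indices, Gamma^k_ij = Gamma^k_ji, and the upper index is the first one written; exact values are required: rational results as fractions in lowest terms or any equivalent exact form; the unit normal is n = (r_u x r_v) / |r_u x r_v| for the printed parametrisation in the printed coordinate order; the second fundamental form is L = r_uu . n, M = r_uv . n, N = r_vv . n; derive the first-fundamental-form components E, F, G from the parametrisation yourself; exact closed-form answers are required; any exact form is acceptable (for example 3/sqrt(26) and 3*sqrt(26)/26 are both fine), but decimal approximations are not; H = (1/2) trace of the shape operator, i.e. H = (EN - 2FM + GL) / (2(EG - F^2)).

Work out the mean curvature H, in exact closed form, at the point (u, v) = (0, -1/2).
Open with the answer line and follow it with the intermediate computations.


Answer: H = -1/12

f = 6, f' = 0, f'' = 0, h' = -3/2, h'' = 0
E = 9/4, F = 0, G = 36; answer radicand W^2 = 9/4
unnormalised second-form numerators: l = 0, m = 0, n = -9; L = l/sqrt(9/4), and similarly M = m/sqrt(W^2), N = n/sqrt(W^2)
H = (E*n - 2*F*m + G*l) / (2*(EG - F^2)*sqrt(W^2)); E*n - 2*F*m + G*l = -81/4, EG - F^2 = 81, so H = (-1/8)/sqrt(9/4)


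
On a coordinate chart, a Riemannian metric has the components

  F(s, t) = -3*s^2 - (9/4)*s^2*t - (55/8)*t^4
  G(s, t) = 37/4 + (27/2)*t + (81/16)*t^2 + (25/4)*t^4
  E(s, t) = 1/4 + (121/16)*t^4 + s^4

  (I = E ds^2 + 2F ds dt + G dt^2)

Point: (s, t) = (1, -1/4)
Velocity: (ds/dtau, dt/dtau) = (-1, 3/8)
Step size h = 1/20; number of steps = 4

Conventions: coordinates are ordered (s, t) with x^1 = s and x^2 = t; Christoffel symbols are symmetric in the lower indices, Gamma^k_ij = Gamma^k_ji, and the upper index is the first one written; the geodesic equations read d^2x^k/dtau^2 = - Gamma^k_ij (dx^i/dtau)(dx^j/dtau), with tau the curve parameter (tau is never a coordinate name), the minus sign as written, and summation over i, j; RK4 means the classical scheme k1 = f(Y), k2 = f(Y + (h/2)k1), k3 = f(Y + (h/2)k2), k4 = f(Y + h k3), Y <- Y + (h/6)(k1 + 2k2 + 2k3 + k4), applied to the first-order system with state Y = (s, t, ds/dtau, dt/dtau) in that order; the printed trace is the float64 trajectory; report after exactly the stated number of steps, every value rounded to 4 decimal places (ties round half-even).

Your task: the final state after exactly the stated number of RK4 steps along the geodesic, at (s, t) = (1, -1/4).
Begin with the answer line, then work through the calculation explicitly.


Answer: s = 0.7791, t = -0.1690, ds/dtau = -1.1871, dt/dtau = 0.4476

f(Y) = (ds/dtau, dt/dtau, -Gamma^s_ij Y'^i Y'^j, -Gamma^t_ij Y'^i Y'^j) with the Gammas evaluated at the stage position; h = 0.050000; intermediate values shown to 6 dp
step 0: s = 1.0000, t = -0.2500, ds/dtau = -1.0000, dt/dtau = 0.3750
step 1:
  k1: at (s, t) = (1.000000, -0.250000), (ds/dtau, dt/dtau) = (-1.000000, 0.375000); Gamma_sss = 0.531978, Gamma_sst = -0.781224, Gamma_stt = 0.914402, Gamma_tss = -0.535358, Gamma_tst = -0.309728, Gamma_ttt = 1.213432; k1 = (-1.000000, 0.375000, -1.246483, 0.132423)
  k2: at (s, t) = (0.975000, -0.240625), (ds/dtau, dt/dtau) = (-1.031162, 0.378311); Gamma_sss = 0.474050, Gamma_sst = -0.709562, Gamma_stt = 0.829950, Gamma_tss = -0.548584, Gamma_tst = -0.265174, Gamma_ttt = 1.158485; k2 = (-1.031162, 0.378311, -1.176436, 0.210617)
  k3: at (s, t) = (0.974221, -0.240542), (ds/dtau, dt/dtau) = (-1.029411, 0.380265); Gamma_sss = 0.472946, Gamma_sst = -0.709107, Gamma_stt = 0.830005, Gamma_tss = -0.548673, Gamma_tst = -0.264564, Gamma_ttt = 1.157966; k3 = (-1.029411, 0.380265, -1.176354, 0.206851)
  k4: at (s, t) = (0.948529, -0.230987), (ds/dtau, dt/dtau) = (-1.058818, 0.385343); Gamma_sss = 0.419090, Gamma_sst = -0.639183, Gamma_stt = 0.745690, Gamma_tss = -0.556955, Gamma_tst = -0.224137, Gamma_ttt = 1.106801; k4 = (-1.058818, 0.385343, -1.102149, 0.277153)
  Y <- Y + (h/6)(k1 + 2k2 + 2k3 + k4): s = 0.9485, t = -0.2310, ds/dtau = -1.0588, dt/dtau = 0.3854
step 2:
  k1: at (s, t) = (0.948500, -0.231021), (ds/dtau, dt/dtau) = (-1.058785, 0.385371); Gamma_sss = 0.419149, Gamma_sst = -0.639457, Gamma_stt = 0.746144, Gamma_tss = -0.556921, Gamma_tst = -0.224226, Gamma_ttt = 1.106964; k1 = (-1.058785, 0.385371, -1.102516, 0.276947)
  k2: at (s, t) = (0.922031, -0.221387), (ds/dtau, dt/dtau) = (-1.086348, 0.392295); Gamma_sss = 0.369417, Gamma_sst = -0.572402, Gamma_stt = 0.664025, Gamma_tss = -0.560613, Gamma_tst = -0.188051, Gamma_ttt = 1.060158; k2 = (-1.086348, 0.392295, -1.026038, 0.338172)
  k3: at (s, t) = (0.921342, -0.221214), (ds/dtau, dt/dtau) = (-1.084436, 0.393825); Gamma_sss = 0.368367, Gamma_sst = -0.571273, Gamma_stt = 0.662822, Gamma_tss = -0.560599, Gamma_tst = -0.187372, Gamma_ttt = 1.059342; k3 = (-1.084436, 0.393825, -1.023959, 0.334918)
  k4: at (s, t) = (0.894279, -0.211330), (ds/dtau, dt/dtau) = (-1.109983, 0.402117); Gamma_sss = 0.322593, Gamma_sst = -0.506190, Gamma_stt = 0.581440, Gamma_tss = -0.560123, Gamma_tst = -0.155058, Gamma_ttt = 1.016339; k4 = (-1.109983, 0.402117, -0.943341, 0.387348)
  Y <- Y + (h/6)(k1 + 2k2 + 2k3 + k4): s = 0.8942, t = -0.2114, ds/dtau = -1.1100, dt/dtau = 0.4021
step 3:
  k1: at (s, t) = (0.894248, -0.211356), (ds/dtau, dt/dtau) = (-1.110001, 0.402125); Gamma_sss = 0.322620, Gamma_sst = -0.506379, Gamma_stt = 0.581765, Gamma_tss = -0.560101, Gamma_tst = -0.155109, Gamma_ttt = 1.016442; k1 = (-1.110001, 0.402125, -0.943628, 0.387269)
  k2: at (s, t) = (0.866497, -0.201303), (ds/dtau, dt/dtau) = (-1.133591, 0.411807); Gamma_sss = 0.280743, Gamma_sst = -0.444227, Gamma_stt = 0.502948, Gamma_tss = -0.555827, Gamma_tst = -0.126641, Gamma_ttt = 0.977567; k2 = (-1.133591, 0.411807, -0.860803, 0.430236)
  k3: at (s, t) = (0.865908, -0.201061), (ds/dtau, dt/dtau) = (-1.131521, 0.412881); Gamma_sss = 0.279855, Gamma_sst = -0.442771, Gamma_stt = 0.501028, Gamma_tss = -0.555709, Gamma_tst = -0.126027, Gamma_ttt = 0.976694; k3 = (-1.131521, 0.412881, -0.857430, 0.427243)
  k4: at (s, t) = (0.837671, -0.190712), (ds/dtau, dt/dtau) = (-1.152872, 0.423487); Gamma_sss = 0.241850, Gamma_sst = -0.383274, Gamma_stt = 0.424323, Gamma_tss = -0.548027, Gamma_tst = -0.101183, Gamma_ttt = 0.941664; k4 = (-1.152872, 0.423487, -0.771794, 0.460710)
  Y <- Y + (h/6)(k1 + 2k2 + 2k3 + k4): s = 0.8376, t = -0.1907, ds/dtau = -1.1529, dt/dtau = 0.4235
step 4:
  k1: at (s, t) = (0.837638, -0.190732), (ds/dtau, dt/dtau) = (-1.152933, 0.423483); Gamma_sss = 0.241854, Gamma_sst = -0.383389, Gamma_stt = 0.424532, Gamma_tss = -0.548009, Gamma_tst = -0.101208, Gamma_ttt = 0.941721; k1 = (-1.152933, 0.423483, -0.771998, 0.460729)
  k2: at (s, t) = (0.808815, -0.180145), (ds/dtau, dt/dtau) = (-1.172233, 0.435001); Gamma_sss = 0.207545, Gamma_sst = -0.327304, Gamma_stt = 0.351482, Gamma_tss = -0.537281, Gamma_tst = -0.079831, Gamma_ttt = 0.910597; k2 = (-1.172233, 0.435001, -0.685503, 0.484571)
  k3: at (s, t) = (0.808333, -0.179857), (ds/dtau, dt/dtau) = (-1.170070, 0.435597); Gamma_sss = 0.206869, Gamma_sst = -0.325822, Gamma_stt = 0.349353, Gamma_tss = -0.537092, Gamma_tst = -0.079355, Gamma_ttt = 0.909822; k3 = (-1.170070, 0.435597, -0.681635, 0.481788)
  k4: at (s, t) = (0.779135, -0.168952), (ds/dtau, dt/dtau) = (-1.187015, 0.447572); Gamma_sss = 0.176265, Gamma_sst = -0.273338, Gamma_stt = 0.280307, Gamma_tss = -0.523713, Gamma_tst = -0.061281, Gamma_ttt = 0.882425; k4 = (-1.187015, 0.447572, -0.594945, 0.496032)
  Y <- Y + (h/6)(k1 + 2k2 + 2k3 + k4): s = 0.7791, t = -0.1690, ds/dtau = -1.1871, dt/dtau = 0.4476


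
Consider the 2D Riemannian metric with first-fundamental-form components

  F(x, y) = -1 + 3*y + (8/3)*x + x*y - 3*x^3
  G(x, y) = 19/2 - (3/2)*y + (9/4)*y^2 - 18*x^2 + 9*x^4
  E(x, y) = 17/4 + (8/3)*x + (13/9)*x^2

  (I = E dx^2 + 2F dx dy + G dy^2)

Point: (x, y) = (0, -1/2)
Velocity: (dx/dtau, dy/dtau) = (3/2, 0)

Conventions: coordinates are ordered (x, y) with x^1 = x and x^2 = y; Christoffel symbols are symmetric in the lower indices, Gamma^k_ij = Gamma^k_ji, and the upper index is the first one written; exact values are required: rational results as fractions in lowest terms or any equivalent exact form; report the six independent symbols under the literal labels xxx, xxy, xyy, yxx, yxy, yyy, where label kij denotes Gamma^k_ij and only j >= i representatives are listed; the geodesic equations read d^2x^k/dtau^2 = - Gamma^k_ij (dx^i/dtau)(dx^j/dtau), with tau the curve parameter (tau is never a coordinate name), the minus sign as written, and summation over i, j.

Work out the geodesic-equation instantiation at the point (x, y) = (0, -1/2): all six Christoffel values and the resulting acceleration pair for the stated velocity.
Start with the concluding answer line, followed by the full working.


Answer: Gamma_xxx = 544/1089, Gamma_xxy = 0, Gamma_xyy = 592/847, Gamma_yxx = 344/1089, Gamma_yxy = 0, Gamma_yyy = -10/847; accelerations (d^2x/dtau^2, d^2y/dtau^2) = (-136/121, -86/121)

E = 17/4, F = -5/2, G = 173/16 at the point
E_x = 8/3, E_y = 0, F_x = 13/6, F_y = 3, G_x = 0, G_y = -15/4
EG - F^2 = 2541/64;  g^inv = (64/2541) * [[173/16, 5/2], [5/2, 17/4]]
first-kind symbols [ij,l] = (1/2)(d_i g_jl + d_j g_il - d_l g_ij): [xx,x] = E_x/2 = 4/3, [xx,y] = F_x - E_y/2 = 13/6, [xy,x] = E_y/2 = 0, [xy,y] = G_x/2 = 0, [yy,x] = F_y - G_x/2 = 3, [yy,y] = G_y/2 = -15/8
Gamma^x_ij = (G*[ij,x] - F*[ij,y])/(EG - F^2), Gamma^y_ij = (E*[ij,y] - F*[ij,x])/(EG - F^2)
Gamma_xxx = 544/1089, Gamma_xxy = 0, Gamma_xyy = 592/847, Gamma_yxx = 344/1089, Gamma_yxy = 0, Gamma_yyy = -10/847
d^2x/dtau^2 = -(Gamma_xxx*(3/2)^2 + 2*Gamma_xxy*(3/2)*(0) + Gamma_xyy*(0)^2) = -136/121
d^2y/dtau^2 = -(Gamma_yxx*(3/2)^2 + 2*Gamma_yxy*(3/2)*(0) + Gamma_yyy*(0)^2) = -86/121


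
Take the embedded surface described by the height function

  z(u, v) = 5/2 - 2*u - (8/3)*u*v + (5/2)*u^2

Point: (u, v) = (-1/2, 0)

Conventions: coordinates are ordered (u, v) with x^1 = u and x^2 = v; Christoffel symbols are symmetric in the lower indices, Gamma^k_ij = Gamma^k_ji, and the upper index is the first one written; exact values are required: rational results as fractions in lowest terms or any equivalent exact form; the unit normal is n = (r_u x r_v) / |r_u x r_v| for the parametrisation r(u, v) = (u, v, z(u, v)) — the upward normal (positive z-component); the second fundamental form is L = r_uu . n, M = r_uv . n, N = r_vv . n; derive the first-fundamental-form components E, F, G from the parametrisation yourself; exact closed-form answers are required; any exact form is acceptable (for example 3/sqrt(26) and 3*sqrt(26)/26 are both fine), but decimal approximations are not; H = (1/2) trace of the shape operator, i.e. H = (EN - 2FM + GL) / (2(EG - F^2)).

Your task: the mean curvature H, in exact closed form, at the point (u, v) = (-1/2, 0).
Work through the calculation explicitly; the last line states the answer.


z_u = -9/2, z_v = 4/3, z_uu = 5, z_uv = -8/3, z_vv = 0
E = 85/4, F = -6, G = 25/9; answer radicand W^2 = 829/36
unnormalised second-form numerators: l = 5, m = -8/3, n = 0; L = l/sqrt(829/36), and similarly M = m/sqrt(W^2), N = n/sqrt(W^2)
H = (E*n - 2*F*m + G*l) / (2*(EG - F^2)*sqrt(W^2)); E*n - 2*F*m + G*l = -163/9, EG - F^2 = 829/36, so H = (-326/829)/sqrt(829/36)

Answer: H = -1956*sqrt(829)/687241


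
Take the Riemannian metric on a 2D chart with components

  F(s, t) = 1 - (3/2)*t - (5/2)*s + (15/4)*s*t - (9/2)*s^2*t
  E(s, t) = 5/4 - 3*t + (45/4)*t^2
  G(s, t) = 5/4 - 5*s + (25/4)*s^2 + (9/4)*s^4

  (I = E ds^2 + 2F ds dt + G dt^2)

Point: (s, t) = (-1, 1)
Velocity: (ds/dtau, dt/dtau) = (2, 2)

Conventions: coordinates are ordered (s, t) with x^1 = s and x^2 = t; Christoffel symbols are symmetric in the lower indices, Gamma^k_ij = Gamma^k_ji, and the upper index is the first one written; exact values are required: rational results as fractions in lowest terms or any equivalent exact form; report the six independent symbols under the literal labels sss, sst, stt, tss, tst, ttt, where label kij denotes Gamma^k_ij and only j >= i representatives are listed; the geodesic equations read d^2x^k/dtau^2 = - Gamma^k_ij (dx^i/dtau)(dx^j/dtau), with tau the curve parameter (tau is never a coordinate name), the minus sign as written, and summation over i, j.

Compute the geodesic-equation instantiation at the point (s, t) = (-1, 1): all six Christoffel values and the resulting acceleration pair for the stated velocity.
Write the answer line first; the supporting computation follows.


Answer: Gamma_sss = 50/1617, Gamma_sst = 976/1617, Gamma_stt = 118/231, Gamma_tss = 76/1617, Gamma_tst = -1039/1617, Gamma_ttt = 50/231; accelerations (d^2s/dtau^2, d^2t/dtau^2) = (-1616/231, 944/231)

E = 19/2, F = -25/4, G = 59/4 at the point
E_s = 0, E_t = 39/2, F_s = 41/4, F_t = -39/4, G_s = -53/2, G_t = 0
EG - F^2 = 1617/16;  g^inv = (16/1617) * [[59/4, 25/4], [25/4, 19/2]]
first-kind symbols [ij,l] = (1/2)(d_i g_jl + d_j g_il - d_l g_ij): [ss,s] = E_s/2 = 0, [ss,t] = F_s - E_t/2 = 1/2, [st,s] = E_t/2 = 39/4, [st,t] = G_s/2 = -53/4, [tt,s] = F_t - G_s/2 = 7/2, [tt,t] = G_t/2 = 0
Gamma^s_ij = (G*[ij,s] - F*[ij,t])/(EG - F^2), Gamma^t_ij = (E*[ij,t] - F*[ij,s])/(EG - F^2)
Gamma_sss = 50/1617, Gamma_sst = 976/1617, Gamma_stt = 118/231, Gamma_tss = 76/1617, Gamma_tst = -1039/1617, Gamma_ttt = 50/231
d^2s/dtau^2 = -(Gamma_sss*(2)^2 + 2*Gamma_sst*(2)*(2) + Gamma_stt*(2)^2) = -1616/231
d^2t/dtau^2 = -(Gamma_tss*(2)^2 + 2*Gamma_tst*(2)*(2) + Gamma_ttt*(2)^2) = 944/231


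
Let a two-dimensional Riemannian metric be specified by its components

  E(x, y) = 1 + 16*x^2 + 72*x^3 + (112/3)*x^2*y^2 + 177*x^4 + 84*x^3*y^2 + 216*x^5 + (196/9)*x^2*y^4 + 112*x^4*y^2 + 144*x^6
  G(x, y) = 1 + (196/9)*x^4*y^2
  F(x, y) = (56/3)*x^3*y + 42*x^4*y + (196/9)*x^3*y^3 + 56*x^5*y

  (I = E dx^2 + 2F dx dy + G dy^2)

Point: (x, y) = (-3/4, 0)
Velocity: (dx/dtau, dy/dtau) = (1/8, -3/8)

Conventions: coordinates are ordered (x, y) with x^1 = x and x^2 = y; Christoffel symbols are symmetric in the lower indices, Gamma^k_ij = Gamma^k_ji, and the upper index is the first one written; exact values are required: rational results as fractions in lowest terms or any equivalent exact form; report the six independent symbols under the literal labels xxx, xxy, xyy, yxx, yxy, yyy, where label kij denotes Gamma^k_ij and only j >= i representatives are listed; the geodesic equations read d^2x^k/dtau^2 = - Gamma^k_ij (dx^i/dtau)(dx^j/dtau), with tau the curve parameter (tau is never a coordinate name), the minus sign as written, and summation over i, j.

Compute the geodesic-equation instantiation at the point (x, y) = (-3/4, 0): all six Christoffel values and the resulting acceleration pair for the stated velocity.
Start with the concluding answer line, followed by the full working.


Answer: Gamma_xxx = -129/40, Gamma_xxy = 0, Gamma_xyy = -63/80, Gamma_yxx = 0, Gamma_yxy = 0, Gamma_yyy = 0; accelerations (d^2x/dtau^2, d^2y/dtau^2) = (165/1024, 0)

E = 10, F = 0, G = 1 at the point
E_x = -129/2, E_y = 0, F_x = 0, F_y = -63/8, G_x = 0, G_y = 0
EG - F^2 = 10;  g^inv = (1/10) * [[1, 0], [0, 10]]
first-kind symbols [ij,l] = (1/2)(d_i g_jl + d_j g_il - d_l g_ij): [xx,x] = E_x/2 = -129/4, [xx,y] = F_x - E_y/2 = 0, [xy,x] = E_y/2 = 0, [xy,y] = G_x/2 = 0, [yy,x] = F_y - G_x/2 = -63/8, [yy,y] = G_y/2 = 0
Gamma^x_ij = (G*[ij,x] - F*[ij,y])/(EG - F^2), Gamma^y_ij = (E*[ij,y] - F*[ij,x])/(EG - F^2)
Gamma_xxx = -129/40, Gamma_xxy = 0, Gamma_xyy = -63/80, Gamma_yxx = 0, Gamma_yxy = 0, Gamma_yyy = 0
d^2x/dtau^2 = -(Gamma_xxx*(1/8)^2 + 2*Gamma_xxy*(1/8)*(-3/8) + Gamma_xyy*(-3/8)^2) = 165/1024
d^2y/dtau^2 = -(Gamma_yxx*(1/8)^2 + 2*Gamma_yxy*(1/8)*(-3/8) + Gamma_yyy*(-3/8)^2) = 0


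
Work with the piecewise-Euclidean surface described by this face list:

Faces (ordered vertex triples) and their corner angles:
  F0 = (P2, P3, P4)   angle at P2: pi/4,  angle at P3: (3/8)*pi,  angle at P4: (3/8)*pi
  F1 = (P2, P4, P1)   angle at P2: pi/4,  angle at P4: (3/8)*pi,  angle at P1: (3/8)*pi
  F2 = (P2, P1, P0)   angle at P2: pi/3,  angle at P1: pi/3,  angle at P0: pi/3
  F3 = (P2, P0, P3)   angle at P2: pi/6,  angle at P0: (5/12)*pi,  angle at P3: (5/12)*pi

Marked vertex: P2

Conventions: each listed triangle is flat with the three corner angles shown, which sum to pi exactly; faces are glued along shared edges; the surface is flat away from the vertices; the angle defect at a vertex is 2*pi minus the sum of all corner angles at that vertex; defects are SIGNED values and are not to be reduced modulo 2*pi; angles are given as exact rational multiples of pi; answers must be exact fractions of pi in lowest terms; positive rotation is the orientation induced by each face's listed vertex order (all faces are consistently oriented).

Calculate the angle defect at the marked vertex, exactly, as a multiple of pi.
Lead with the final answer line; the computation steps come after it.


Answer: defect(P2) = pi

Sum of corner angles at P2: pi
defect = 2*pi - pi


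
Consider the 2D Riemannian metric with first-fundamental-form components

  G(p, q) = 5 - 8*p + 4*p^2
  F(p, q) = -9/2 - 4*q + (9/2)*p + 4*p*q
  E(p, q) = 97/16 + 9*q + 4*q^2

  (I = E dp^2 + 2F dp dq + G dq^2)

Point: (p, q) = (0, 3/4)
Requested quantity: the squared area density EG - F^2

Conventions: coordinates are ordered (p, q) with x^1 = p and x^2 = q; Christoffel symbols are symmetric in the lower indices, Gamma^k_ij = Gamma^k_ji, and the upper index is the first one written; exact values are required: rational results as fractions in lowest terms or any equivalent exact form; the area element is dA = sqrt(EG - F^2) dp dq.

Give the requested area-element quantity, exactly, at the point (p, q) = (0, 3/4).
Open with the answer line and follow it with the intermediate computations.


Answer: EG - F^2 = 305/16

E = 241/16, F = -15/2, G = 5; EG - F^2 = 305/16


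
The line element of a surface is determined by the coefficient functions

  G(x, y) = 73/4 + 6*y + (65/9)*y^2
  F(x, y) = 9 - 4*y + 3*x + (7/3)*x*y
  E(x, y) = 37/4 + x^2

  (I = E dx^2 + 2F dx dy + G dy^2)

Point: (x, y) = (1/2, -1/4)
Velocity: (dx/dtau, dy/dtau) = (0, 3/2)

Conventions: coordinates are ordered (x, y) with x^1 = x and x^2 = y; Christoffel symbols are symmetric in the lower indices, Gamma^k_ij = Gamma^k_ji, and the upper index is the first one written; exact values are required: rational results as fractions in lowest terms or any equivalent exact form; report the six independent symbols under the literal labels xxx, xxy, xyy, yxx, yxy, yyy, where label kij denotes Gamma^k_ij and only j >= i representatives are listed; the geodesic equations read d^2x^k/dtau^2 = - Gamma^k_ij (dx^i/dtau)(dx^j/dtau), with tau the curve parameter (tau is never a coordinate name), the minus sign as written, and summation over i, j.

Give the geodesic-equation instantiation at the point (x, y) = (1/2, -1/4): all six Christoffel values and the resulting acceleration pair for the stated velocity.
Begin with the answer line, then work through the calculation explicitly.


Answer: Gamma_xxx = -10648/21765, Gamma_xxy = 0, Gamma_xyy = -11928/7255, Gamma_yxx = 3332/7255, Gamma_yxy = 0, Gamma_yyy = 8276/7255; accelerations (d^2x/dtau^2, d^2y/dtau^2) = (26838/7255, -18621/7255)

E = 19/2, F = 269/24, G = 2477/144 at the point
E_x = 1, E_y = 0, F_x = 29/12, F_y = -17/6, G_x = 0, G_y = 43/18
EG - F^2 = 7255/192;  g^inv = (192/7255) * [[2477/144, -269/24], [-269/24, 19/2]]
first-kind symbols [ij,l] = (1/2)(d_i g_jl + d_j g_il - d_l g_ij): [xx,x] = E_x/2 = 1/2, [xx,y] = F_x - E_y/2 = 29/12, [xy,x] = E_y/2 = 0, [xy,y] = G_x/2 = 0, [yy,x] = F_y - G_x/2 = -17/6, [yy,y] = G_y/2 = 43/36
Gamma^x_ij = (G*[ij,x] - F*[ij,y])/(EG - F^2), Gamma^y_ij = (E*[ij,y] - F*[ij,x])/(EG - F^2)
Gamma_xxx = -10648/21765, Gamma_xxy = 0, Gamma_xyy = -11928/7255, Gamma_yxx = 3332/7255, Gamma_yxy = 0, Gamma_yyy = 8276/7255
d^2x/dtau^2 = -(Gamma_xxx*(0)^2 + 2*Gamma_xxy*(0)*(3/2) + Gamma_xyy*(3/2)^2) = 26838/7255
d^2y/dtau^2 = -(Gamma_yxx*(0)^2 + 2*Gamma_yxy*(0)*(3/2) + Gamma_yyy*(3/2)^2) = -18621/7255
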